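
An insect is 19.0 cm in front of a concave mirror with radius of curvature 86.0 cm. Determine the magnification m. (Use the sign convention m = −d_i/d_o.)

m = +1.79

f = R/2 = 86.0/2 = 43.00 cm.
1/d_i = 1/f − 1/d_o = 1/(43.00) − 1/(19.0) = -0.02938, so d_i = -34.04 cm.
m = −d_i/d_o = −(-34.04)/(19.0) = +1.79.
The image is virtual, upright and enlarged, behind the mirror.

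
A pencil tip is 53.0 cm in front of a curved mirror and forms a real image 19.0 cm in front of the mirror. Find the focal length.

f = 14.0 cm (concave)

Real image ⇒ d_i = +19.0 cm.
1/f = 1/d_o + 1/d_i = 1/(53.0) + 1/(19.0) = 0.07150, so f = 14.0 cm.
Since f is positive, the curved mirror is concave.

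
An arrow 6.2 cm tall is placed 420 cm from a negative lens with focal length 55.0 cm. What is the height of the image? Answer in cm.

0.718 cm

For a negative lens, f = -55.0 cm.
1/d_i = 1/f − 1/d_o = 1/(-55.00) − 1/(420) = -0.02056, so d_i = -48.63 cm.
m = −d_i/d_o = +0.1158.
|h_i| = |m|·h_o = 0.1158 × 6.2 = 0.718 cm. The image is virtual, upright and reduced, on the same side as the object.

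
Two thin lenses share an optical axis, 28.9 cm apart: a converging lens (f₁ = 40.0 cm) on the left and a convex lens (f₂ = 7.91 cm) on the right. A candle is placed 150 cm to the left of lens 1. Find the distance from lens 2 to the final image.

Lens 1: 1/d_i1 = 1/f₁ − 1/d_o1 = 1/(40.0) − 1/(150) = 0.01833, so d_i1 = 54.55 cm.
The intermediate image is 54.55 cm to the right of lens 1, which lies 25.65 cm to the right of lens 2 — a virtual object — so d_o2 = −25.65 cm.
Lens 2: 1/d_i2 = 1/f₂ − 1/d_o2 = 1/(7.91) − 1/(-25.65) = 0.1654, so d_i2 = 6.05 cm.
The final image is real, 6.05 cm to the right of lens 2 (overall magnification ≈ -0.086).

6.05 cm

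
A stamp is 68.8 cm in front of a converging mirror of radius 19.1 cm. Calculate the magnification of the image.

f = R/2 = 19.1/2 = 9.550 cm.
1/d_i = 1/f − 1/d_o = 1/(9.550) − 1/(68.8) = 0.09018, so d_i = 11.09 cm.
m = −d_i/d_o = −(11.09)/(68.8) = -0.161.
The image is real, inverted and reduced, in front of the mirror.

m = -0.161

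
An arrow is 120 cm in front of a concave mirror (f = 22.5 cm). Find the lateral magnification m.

1/d_i = 1/f − 1/d_o = 1/(22.50) − 1/(120) = 0.03611, so d_i = 27.69 cm.
m = −d_i/d_o = −(27.69)/(120) = -0.231.
The image is real, inverted and reduced, in front of the mirror.

m = -0.231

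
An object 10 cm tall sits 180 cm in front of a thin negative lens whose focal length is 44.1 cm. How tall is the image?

For a negative lens, f = -44.1 cm.
1/d_i = 1/f − 1/d_o = 1/(-44.10) − 1/(180) = -0.02823, so d_i = -35.42 cm.
m = −d_i/d_o = +0.1968.
|h_i| = |m|·h_o = 0.1968 × 10 = 1.97 cm. The image is virtual, upright and reduced, on the same side as the object.

1.97 cm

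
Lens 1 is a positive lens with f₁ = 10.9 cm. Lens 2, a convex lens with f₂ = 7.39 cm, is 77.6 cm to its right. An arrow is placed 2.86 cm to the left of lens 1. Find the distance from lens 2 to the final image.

8.13 cm

Lens 1: 1/d_i1 = 1/f₁ − 1/d_o1 = 1/(10.9) − 1/(2.86) = -0.2579, so d_i1 = -3.877 cm.
The intermediate image is 3.877 cm to the left of lens 1 (virtual), which is 77.6 − (-3.877) = 81.48 cm to the left of lens 2, so d_o2 = +81.48 cm.
Lens 2: 1/d_i2 = 1/f₂ − 1/d_o2 = 1/(7.39) − 1/(81.48) = 0.1230, so d_i2 = 8.13 cm.
The final image is real, 8.13 cm to the right of lens 2 (overall magnification ≈ -0.14).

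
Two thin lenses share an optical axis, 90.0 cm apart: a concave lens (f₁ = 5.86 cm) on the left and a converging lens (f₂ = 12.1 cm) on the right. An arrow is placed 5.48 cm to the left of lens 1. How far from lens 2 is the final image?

Lens 1 is diverging, so f₁ = −5.86 cm.
Lens 1: 1/d_i1 = 1/f₁ − 1/d_o1 = 1/(-5.86) − 1/(5.48) = -0.3531, so d_i1 = -2.832 cm.
The intermediate image is 2.832 cm to the left of lens 1 (virtual), which is 90.0 − (-2.832) = 92.83 cm to the left of lens 2, so d_o2 = +92.83 cm.
Lens 2: 1/d_i2 = 1/f₂ − 1/d_o2 = 1/(12.1) − 1/(92.83) = 0.07187, so d_i2 = 13.9 cm.
The final image is real, 13.9 cm to the right of lens 2 (overall magnification ≈ -0.077).

13.9 cm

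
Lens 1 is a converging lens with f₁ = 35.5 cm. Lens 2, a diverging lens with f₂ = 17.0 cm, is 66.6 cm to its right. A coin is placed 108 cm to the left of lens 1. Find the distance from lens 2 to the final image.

7.59 cm

Lens 1: 1/d_i1 = 1/f₁ − 1/d_o1 = 1/(35.5) − 1/(108) = 0.01891, so d_i1 = 52.88 cm.
The intermediate image is 52.88 cm to the right of lens 1, which is 66.6 − (52.88) = 13.72 cm to the left of lens 2, so d_o2 = +13.72 cm.
Lens 2 is diverging, so f₂ = −17.0 cm.
Lens 2: 1/d_i2 = 1/f₂ − 1/d_o2 = 1/(-17.0) − 1/(13.72) = -0.1317, so d_i2 = -7.59 cm.
The final image is virtual, 7.59 cm to the left of lens 2 (overall magnification ≈ -0.27).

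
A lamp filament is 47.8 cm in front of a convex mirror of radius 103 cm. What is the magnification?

f = R/2 = 103/2 = 51.50 cm; for a convex mirror, f = -51.50 cm.
1/d_i = 1/f − 1/d_o = 1/(-51.50) − 1/(47.8) = -0.04034, so d_i = -24.79 cm.
m = −d_i/d_o = −(-24.79)/(47.8) = +0.519.
The image is virtual, upright and reduced, behind the mirror.

m = +0.519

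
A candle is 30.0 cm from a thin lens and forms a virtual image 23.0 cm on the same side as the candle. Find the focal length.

f = -98.6 cm (diverging)

Virtual image ⇒ d_i = −23.0 cm.
1/f = 1/d_o + 1/d_i = 1/(30.0) + 1/(-23.0) = -0.01014, so f = -98.6 cm.
Since f is negative, the thin lens is diverging.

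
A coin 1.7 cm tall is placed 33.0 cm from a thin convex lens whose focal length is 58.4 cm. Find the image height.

1/d_i = 1/f − 1/d_o = 1/(58.40) − 1/(33.0) = -0.01318, so d_i = -75.87 cm.
m = −d_i/d_o = +2.299.
|h_i| = |m|·h_o = 2.299 × 1.7 = 3.91 cm. The image is virtual, upright and enlarged, on the same side as the object.

3.91 cm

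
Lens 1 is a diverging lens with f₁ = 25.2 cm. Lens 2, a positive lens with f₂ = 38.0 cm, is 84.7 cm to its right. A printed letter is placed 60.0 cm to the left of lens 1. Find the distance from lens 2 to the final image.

Lens 1 is diverging, so f₁ = −25.2 cm.
Lens 1: 1/d_i1 = 1/f₁ − 1/d_o1 = 1/(-25.2) − 1/(60.0) = -0.05635, so d_i1 = -17.75 cm.
The intermediate image is 17.75 cm to the left of lens 1 (virtual), which is 84.7 − (-17.75) = 102.5 cm to the left of lens 2, so d_o2 = +102.5 cm.
Lens 2: 1/d_i2 = 1/f₂ − 1/d_o2 = 1/(38.0) − 1/(102.5) = 0.01656, so d_i2 = 60.4 cm.
The final image is real, 60.4 cm to the right of lens 2 (overall magnification ≈ -0.17).

60.4 cm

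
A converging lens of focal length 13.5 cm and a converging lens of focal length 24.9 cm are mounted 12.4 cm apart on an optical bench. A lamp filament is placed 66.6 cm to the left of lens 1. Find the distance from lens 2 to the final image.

Lens 1: 1/d_i1 = 1/f₁ − 1/d_o1 = 1/(13.5) − 1/(66.6) = 0.05906, so d_i1 = 16.93 cm.
The intermediate image is 16.93 cm to the right of lens 1, which lies 4.530 cm to the right of lens 2 — a virtual object — so d_o2 = −4.530 cm.
Lens 2: 1/d_i2 = 1/f₂ − 1/d_o2 = 1/(24.9) − 1/(-4.530) = 0.2609, so d_i2 = 3.83 cm.
The final image is real, 3.83 cm to the right of lens 2 (overall magnification ≈ -0.22).

3.83 cm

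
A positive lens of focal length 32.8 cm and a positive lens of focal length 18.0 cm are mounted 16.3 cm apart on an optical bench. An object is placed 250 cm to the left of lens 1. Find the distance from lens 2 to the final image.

9.79 cm

Lens 1: 1/d_i1 = 1/f₁ − 1/d_o1 = 1/(32.8) − 1/(250) = 0.02649, so d_i1 = 37.75 cm.
The intermediate image is 37.75 cm to the right of lens 1, which lies 21.45 cm to the right of lens 2 — a virtual object — so d_o2 = −21.45 cm.
Lens 2: 1/d_i2 = 1/f₂ − 1/d_o2 = 1/(18.0) − 1/(-21.45) = 0.1022, so d_i2 = 9.79 cm.
The final image is real, 9.79 cm to the right of lens 2 (overall magnification ≈ -0.069).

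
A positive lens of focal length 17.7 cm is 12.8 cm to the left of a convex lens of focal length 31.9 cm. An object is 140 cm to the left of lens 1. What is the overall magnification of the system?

m = -0.117

Lens 1: 1/d_i1 = 1/(17.7) − 1/(140) = 0.04935, so d_i1 = 20.26 cm; m₁ = −d_i1/d_o1 = -0.1447.
d_o2 = 12.8 − (20.26) = -7.460 cm (virtual object).
Lens 2: 1/d_i2 = 1/(31.9) − 1/(-7.460) = 0.1654, so d_i2 = 6.046 cm; m₂ = −d_i2/d_o2 = +0.8105.
m = m₁·m₂ = (-0.1447)(+0.8105) = -0.117.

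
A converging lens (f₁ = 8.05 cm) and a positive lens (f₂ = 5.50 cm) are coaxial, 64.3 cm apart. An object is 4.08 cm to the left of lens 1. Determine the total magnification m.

Lens 1: 1/d_i1 = 1/(8.05) − 1/(4.08) = -0.1209, so d_i1 = -8.273 cm; m₁ = −d_i1/d_o1 = +2.028.
d_o2 = 64.3 − (-8.273) = 72.57 cm.
Lens 2: 1/d_i2 = 1/(5.50) − 1/(72.57) = 0.1680, so d_i2 = 5.951 cm; m₂ = −d_i2/d_o2 = -0.08200.
m = m₁·m₂ = (+2.028)(-0.08200) = -0.166.

m = -0.166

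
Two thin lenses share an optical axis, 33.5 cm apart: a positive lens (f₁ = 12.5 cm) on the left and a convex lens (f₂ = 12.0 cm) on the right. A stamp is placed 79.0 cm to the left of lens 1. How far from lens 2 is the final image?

33.7 cm

Lens 1: 1/d_i1 = 1/f₁ − 1/d_o1 = 1/(12.5) − 1/(79.0) = 0.06734, so d_i1 = 14.85 cm.
The intermediate image is 14.85 cm to the right of lens 1, which is 33.5 − (14.85) = 18.65 cm to the left of lens 2, so d_o2 = +18.65 cm.
Lens 2: 1/d_i2 = 1/f₂ − 1/d_o2 = 1/(12.0) − 1/(18.65) = 0.02971, so d_i2 = 33.7 cm.
The final image is real, 33.7 cm to the right of lens 2 (overall magnification ≈ 0.34).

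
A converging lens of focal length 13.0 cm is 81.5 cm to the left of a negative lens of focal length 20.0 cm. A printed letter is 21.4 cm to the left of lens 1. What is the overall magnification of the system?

Lens 1: 1/d_i1 = 1/(13.0) − 1/(21.4) = 0.03019, so d_i1 = 33.12 cm; m₁ = −d_i1/d_o1 = -1.548.
d_o2 = 81.5 − (33.12) = 48.38 cm.
f₂ = −20.0 cm (diverging).
Lens 2: 1/d_i2 = 1/(-20.0) − 1/(48.38) = -0.07067, so d_i2 = -14.15 cm; m₂ = −d_i2/d_o2 = +0.2925.
m = m₁·m₂ = (-1.548)(+0.2925) = -0.453.

m = -0.453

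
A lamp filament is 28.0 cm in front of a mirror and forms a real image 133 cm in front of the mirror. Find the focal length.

f = 23.1 cm (concave)

Real image ⇒ d_i = +133 cm.
1/f = 1/d_o + 1/d_i = 1/(28.0) + 1/(133) = 0.04323, so f = 23.1 cm.
Since f is positive, the mirror is concave.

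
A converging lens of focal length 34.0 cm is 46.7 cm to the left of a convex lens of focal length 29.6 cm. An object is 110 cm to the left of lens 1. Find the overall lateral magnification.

m = -0.412

Lens 1: 1/d_i1 = 1/(34.0) − 1/(110) = 0.02032, so d_i1 = 49.21 cm; m₁ = −d_i1/d_o1 = -0.4474.
d_o2 = 46.7 − (49.21) = -2.510 cm (virtual object).
Lens 2: 1/d_i2 = 1/(29.6) − 1/(-2.510) = 0.4322, so d_i2 = 2.314 cm; m₂ = −d_i2/d_o2 = +0.9218.
m = m₁·m₂ = (-0.4474)(+0.9218) = -0.412.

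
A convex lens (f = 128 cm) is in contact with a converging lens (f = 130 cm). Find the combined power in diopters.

P = +1.55 D

P₁ = 1/f₁ = 1/(1.28 m) = +0.7812 D; P₂ = 1/f₂ = 1/(1.30 m) = +0.7692 D.
For thin lenses in contact, P = P₁ + P₂ = (+0.7812) + (+0.7692) = +1.55 D.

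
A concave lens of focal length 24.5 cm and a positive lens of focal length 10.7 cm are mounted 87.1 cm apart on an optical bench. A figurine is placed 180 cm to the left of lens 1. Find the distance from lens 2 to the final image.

11.9 cm

Lens 1 is diverging, so f₁ = −24.5 cm.
Lens 1: 1/d_i1 = 1/f₁ − 1/d_o1 = 1/(-24.5) − 1/(180) = -0.04637, so d_i1 = -21.56 cm.
The intermediate image is 21.56 cm to the left of lens 1 (virtual), which is 87.1 − (-21.56) = 108.7 cm to the left of lens 2, so d_o2 = +108.7 cm.
Lens 2: 1/d_i2 = 1/f₂ − 1/d_o2 = 1/(10.7) − 1/(108.7) = 0.08426, so d_i2 = 11.9 cm.
The final image is real, 11.9 cm to the right of lens 2 (overall magnification ≈ -0.013).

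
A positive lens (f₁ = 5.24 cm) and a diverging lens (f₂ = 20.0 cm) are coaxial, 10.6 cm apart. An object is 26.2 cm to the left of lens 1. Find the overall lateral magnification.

m = -0.208

Lens 1: 1/d_i1 = 1/(5.24) − 1/(26.2) = 0.1527, so d_i1 = 6.550 cm; m₁ = −d_i1/d_o1 = -0.2500.
d_o2 = 10.6 − (6.550) = 4.050 cm.
f₂ = −20.0 cm (diverging).
Lens 2: 1/d_i2 = 1/(-20.0) − 1/(4.050) = -0.2969, so d_i2 = -3.368 cm; m₂ = −d_i2/d_o2 = +0.8316.
m = m₁·m₂ = (-0.2500)(+0.8316) = -0.208.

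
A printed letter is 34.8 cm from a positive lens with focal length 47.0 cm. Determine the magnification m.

1/d_i = 1/f − 1/d_o = 1/(47.00) − 1/(34.8) = -0.007459, so d_i = -134.1 cm.
m = −d_i/d_o = −(-134.1)/(34.8) = +3.85.
The image is virtual, upright and enlarged, on the same side as the object.

m = +3.85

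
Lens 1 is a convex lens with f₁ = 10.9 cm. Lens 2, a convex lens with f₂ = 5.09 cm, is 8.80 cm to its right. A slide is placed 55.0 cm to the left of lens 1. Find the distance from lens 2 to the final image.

2.47 cm

Lens 1: 1/d_i1 = 1/f₁ − 1/d_o1 = 1/(10.9) − 1/(55.0) = 0.07356, so d_i1 = 13.59 cm.
The intermediate image is 13.59 cm to the right of lens 1, which lies 4.790 cm to the right of lens 2 — a virtual object — so d_o2 = −4.790 cm.
Lens 2: 1/d_i2 = 1/f₂ − 1/d_o2 = 1/(5.09) − 1/(-4.790) = 0.4052, so d_i2 = 2.47 cm.
The final image is real, 2.47 cm to the right of lens 2 (overall magnification ≈ -0.13).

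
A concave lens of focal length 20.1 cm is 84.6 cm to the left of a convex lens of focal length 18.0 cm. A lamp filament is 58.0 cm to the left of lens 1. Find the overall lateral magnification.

f₁ = −20.1 cm (diverging).
Lens 1: 1/d_i1 = 1/(-20.1) − 1/(58.0) = -0.06699, so d_i1 = -14.93 cm; m₁ = −d_i1/d_o1 = +0.2574.
d_o2 = 84.6 − (-14.93) = 99.53 cm.
Lens 2: 1/d_i2 = 1/(18.0) − 1/(99.53) = 0.04551, so d_i2 = 21.97 cm; m₂ = −d_i2/d_o2 = -0.2208.
m = m₁·m₂ = (+0.2574)(-0.2208) = -0.0568.

m = -0.0568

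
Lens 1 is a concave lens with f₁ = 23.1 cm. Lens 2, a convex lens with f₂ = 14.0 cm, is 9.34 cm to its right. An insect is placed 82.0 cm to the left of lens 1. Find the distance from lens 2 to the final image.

Lens 1 is diverging, so f₁ = −23.1 cm.
Lens 1: 1/d_i1 = 1/f₁ − 1/d_o1 = 1/(-23.1) − 1/(82.0) = -0.05549, so d_i1 = -18.02 cm.
The intermediate image is 18.02 cm to the left of lens 1 (virtual), which is 9.34 − (-18.02) = 27.36 cm to the left of lens 2, so d_o2 = +27.36 cm.
Lens 2: 1/d_i2 = 1/f₂ − 1/d_o2 = 1/(14.0) − 1/(27.36) = 0.03488, so d_i2 = 28.7 cm.
The final image is real, 28.7 cm to the right of lens 2 (overall magnification ≈ -0.23).

28.7 cm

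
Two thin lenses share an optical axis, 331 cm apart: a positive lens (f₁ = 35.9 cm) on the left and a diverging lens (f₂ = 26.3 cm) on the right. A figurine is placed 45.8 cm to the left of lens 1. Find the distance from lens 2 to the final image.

22.7 cm

Lens 1: 1/d_i1 = 1/f₁ − 1/d_o1 = 1/(35.9) − 1/(45.8) = 0.006021, so d_i1 = 166.1 cm.
The intermediate image is 166.1 cm to the right of lens 1, which is 331 − (166.1) = 164.9 cm to the left of lens 2, so d_o2 = +164.9 cm.
Lens 2 is diverging, so f₂ = −26.3 cm.
Lens 2: 1/d_i2 = 1/f₂ − 1/d_o2 = 1/(-26.3) − 1/(164.9) = -0.04409, so d_i2 = -22.7 cm.
The final image is virtual, 22.7 cm to the left of lens 2 (overall magnification ≈ -0.50).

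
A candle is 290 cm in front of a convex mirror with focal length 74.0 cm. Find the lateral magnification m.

m = +0.203

For a convex mirror, f = -74.0 cm.
1/d_i = 1/f − 1/d_o = 1/(-74.00) − 1/(290) = -0.01696, so d_i = -58.96 cm.
m = −d_i/d_o = −(-58.96)/(290) = +0.203.
The image is virtual, upright and reduced, behind the mirror.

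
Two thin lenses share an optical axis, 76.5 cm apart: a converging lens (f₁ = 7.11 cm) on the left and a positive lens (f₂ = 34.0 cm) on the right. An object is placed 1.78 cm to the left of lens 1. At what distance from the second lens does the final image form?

59.8 cm

Lens 1: 1/d_i1 = 1/f₁ − 1/d_o1 = 1/(7.11) − 1/(1.78) = -0.4212, so d_i1 = -2.374 cm.
The intermediate image is 2.374 cm to the left of lens 1 (virtual), which is 76.5 − (-2.374) = 78.87 cm to the left of lens 2, so d_o2 = +78.87 cm.
Lens 2: 1/d_i2 = 1/f₂ − 1/d_o2 = 1/(34.0) − 1/(78.87) = 0.01673, so d_i2 = 59.8 cm.
The final image is real, 59.8 cm to the right of lens 2 (overall magnification ≈ -1.0).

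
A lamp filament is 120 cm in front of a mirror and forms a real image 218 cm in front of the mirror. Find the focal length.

f = 77.4 cm (concave)

Real image ⇒ d_i = +218 cm.
1/f = 1/d_o + 1/d_i = 1/(120) + 1/(218) = 0.01292, so f = 77.4 cm.
Since f is positive, the mirror is concave.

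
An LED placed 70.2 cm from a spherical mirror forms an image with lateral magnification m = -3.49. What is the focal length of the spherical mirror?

m = −d_i/d_o ⇒ d_i = −m·d_o = −(-3.49)·(70.2) = 245.0 cm.
1/f = 1/d_o + 1/d_i = 1/(70.2) + 1/(245.0) = 0.01833, so f = 54.6 cm.
Since f is positive, the spherical mirror is concave.

f = 54.6 cm (concave)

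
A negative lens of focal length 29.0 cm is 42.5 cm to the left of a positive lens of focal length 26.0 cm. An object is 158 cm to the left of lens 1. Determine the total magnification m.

m = -0.0983

f₁ = −29.0 cm (diverging).
Lens 1: 1/d_i1 = 1/(-29.0) − 1/(158) = -0.04081, so d_i1 = -24.50 cm; m₁ = −d_i1/d_o1 = +0.1551.
d_o2 = 42.5 − (-24.50) = 67.00 cm.
Lens 2: 1/d_i2 = 1/(26.0) − 1/(67.00) = 0.02354, so d_i2 = 42.49 cm; m₂ = −d_i2/d_o2 = -0.6341.
m = m₁·m₂ = (+0.1551)(-0.6341) = -0.0983.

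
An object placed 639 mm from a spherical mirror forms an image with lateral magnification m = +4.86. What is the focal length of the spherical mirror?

m = −d_i/d_o ⇒ d_i = −m·d_o = −(+4.86)·(639) = -3106 mm.
1/f = 1/d_o + 1/d_i = 1/(639) + 1/(-3106) = 0.001243, so f = 805 mm.
Since f is positive, the spherical mirror is concave.

f = 805 mm (concave)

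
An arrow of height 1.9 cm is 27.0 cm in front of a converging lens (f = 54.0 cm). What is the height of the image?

3.80 cm

1/d_i = 1/f − 1/d_o = 1/(54.00) − 1/(27.0) = -0.01852, so d_i = -54.00 cm.
m = −d_i/d_o = +2.000.
|h_i| = |m|·h_o = 2.000 × 1.9 = 3.80 cm. The image is virtual, upright and enlarged, on the same side as the object.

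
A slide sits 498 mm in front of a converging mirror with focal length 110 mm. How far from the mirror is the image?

Mirror equation: 1/s_i = 1/f − 1/s_o = 1/(110.0) − 1/(498) = 0.009091 − 0.002008 = 0.007083, so s_i = 141 mm.
The image is real, inverted and reduced, in front of the mirror.

141 mm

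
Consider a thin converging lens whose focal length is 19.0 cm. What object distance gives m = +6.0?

m = −d_i/d_o ⇒ d_i = −m·d_o.
1/f = 1/d_o + 1/d_i = 1/d_o − 1/(m·d_o) = (1 − 1/m)/d_o, so d_o = f(1 − 1/m) = (19.00)(1 − 1/(+6.0)) = 15.8 cm.

15.8 cm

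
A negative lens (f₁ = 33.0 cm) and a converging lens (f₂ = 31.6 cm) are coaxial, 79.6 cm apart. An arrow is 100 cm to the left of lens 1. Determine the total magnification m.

m = -0.108

f₁ = −33.0 cm (diverging).
Lens 1: 1/d_i1 = 1/(-33.0) − 1/(100) = -0.04030, so d_i1 = -24.81 cm; m₁ = −d_i1/d_o1 = +0.2481.
d_o2 = 79.6 − (-24.81) = 104.4 cm.
Lens 2: 1/d_i2 = 1/(31.6) − 1/(104.4) = 0.02207, so d_i2 = 45.32 cm; m₂ = −d_i2/d_o2 = -0.4341.
m = m₁·m₂ = (+0.2481)(-0.4341) = -0.108.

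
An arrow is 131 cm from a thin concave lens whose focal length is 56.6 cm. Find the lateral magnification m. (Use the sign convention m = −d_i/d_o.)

For a concave lens, f = -56.6 cm.
1/d_i = 1/f − 1/d_o = 1/(-56.60) − 1/(131) = -0.02530, so d_i = -39.52 cm.
m = −d_i/d_o = −(-39.52)/(131) = +0.302.
The image is virtual, upright and reduced, on the same side as the object.

m = +0.302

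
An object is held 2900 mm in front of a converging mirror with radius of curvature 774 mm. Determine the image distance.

f = R/2 = 774/2 = 387.0 mm.
Mirror equation: 1/s_i = 1/f − 1/s_o = 1/(387.0) − 1/(2900) = 0.002584 − 0.0003448 = 0.002239, so s_i = 447 mm.
The image is real, inverted and reduced, in front of the mirror.

447 mm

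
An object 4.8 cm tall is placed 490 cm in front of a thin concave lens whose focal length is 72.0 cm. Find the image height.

0.615 cm

For a concave lens, f = -72.0 cm.
1/d_i = 1/f − 1/d_o = 1/(-72.00) − 1/(490) = -0.01593, so d_i = -62.78 cm.
m = −d_i/d_o = +0.1281.
|h_i| = |m|·h_o = 0.1281 × 4.8 = 0.615 cm. The image is virtual, upright and reduced, on the same side as the object.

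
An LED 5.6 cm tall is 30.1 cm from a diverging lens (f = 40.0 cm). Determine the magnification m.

m = +0.571

For a diverging lens, f = -40.0 cm.
1/d_i = 1/f − 1/d_o = 1/(-40.00) − 1/(30.1) = -0.05822, so d_i = -17.18 cm.
m = −d_i/d_o = −(-17.18)/(30.1) = +0.571.
The image is virtual, upright and reduced, on the same side as the object.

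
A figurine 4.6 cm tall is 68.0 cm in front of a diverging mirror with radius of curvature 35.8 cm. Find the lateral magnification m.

f = R/2 = 35.8/2 = 17.90 cm; for a diverging mirror, f = -17.90 cm.
1/d_i = 1/f − 1/d_o = 1/(-17.90) − 1/(68.0) = -0.07057, so d_i = -14.17 cm.
m = −d_i/d_o = −(-14.17)/(68.0) = +0.208.
The image is virtual, upright and reduced, behind the mirror.

m = +0.208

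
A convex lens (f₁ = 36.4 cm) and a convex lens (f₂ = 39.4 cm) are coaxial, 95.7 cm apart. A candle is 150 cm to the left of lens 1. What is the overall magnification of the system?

m = +1.53

Lens 1: 1/d_i1 = 1/(36.4) − 1/(150) = 0.02081, so d_i1 = 48.06 cm; m₁ = −d_i1/d_o1 = -0.3204.
d_o2 = 95.7 − (48.06) = 47.64 cm.
Lens 2: 1/d_i2 = 1/(39.4) − 1/(47.64) = 0.004390, so d_i2 = 227.8 cm; m₂ = −d_i2/d_o2 = -4.782.
m = m₁·m₂ = (-0.3204)(-4.782) = +1.53.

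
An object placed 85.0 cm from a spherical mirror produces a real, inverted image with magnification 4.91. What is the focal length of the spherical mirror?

f = 70.6 cm (concave)

m = −d_i/d_o ⇒ d_i = −m·d_o = −(-4.91)·(85.0) = 417.4 cm.
1/f = 1/d_o + 1/d_i = 1/(85.0) + 1/(417.4) = 0.01416, so f = 70.6 cm.
Since f is positive, the spherical mirror is concave.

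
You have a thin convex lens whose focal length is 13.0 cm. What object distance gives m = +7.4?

11.2 cm

m = −d_i/d_o ⇒ d_i = −m·d_o.
1/f = 1/d_o + 1/d_i = 1/d_o − 1/(m·d_o) = (1 − 1/m)/d_o, so d_o = f(1 − 1/m) = (13.00)(1 − 1/(+7.4)) = 11.2 cm.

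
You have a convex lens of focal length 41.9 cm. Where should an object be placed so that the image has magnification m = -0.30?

m = −d_i/d_o ⇒ d_i = −m·d_o.
1/f = 1/d_o + 1/d_i = 1/d_o − 1/(m·d_o) = (1 − 1/m)/d_o, so d_o = f(1 − 1/m) = (41.90)(1 − 1/(-0.30)) = 182 cm.

182 cm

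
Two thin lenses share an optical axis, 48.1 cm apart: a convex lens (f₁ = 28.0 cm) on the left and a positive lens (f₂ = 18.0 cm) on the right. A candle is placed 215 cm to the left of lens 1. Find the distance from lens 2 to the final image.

Lens 1: 1/d_i1 = 1/f₁ − 1/d_o1 = 1/(28.0) − 1/(215) = 0.03106, so d_i1 = 32.19 cm.
The intermediate image is 32.19 cm to the right of lens 1, which is 48.1 − (32.19) = 15.91 cm to the left of lens 2, so d_o2 = +15.91 cm.
Lens 2: 1/d_i2 = 1/f₂ − 1/d_o2 = 1/(18.0) − 1/(15.91) = -0.007298, so d_i2 = -137 cm.
The final image is virtual, 137 cm to the left of lens 2 (overall magnification ≈ -1.3).

137 cm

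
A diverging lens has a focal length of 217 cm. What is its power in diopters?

For a diverging lens, f = −217 cm.
f = -217 cm = -2.17 m.
P = 1/f = 1/(-2.17 m) = -0.461 D.

P = -0.461 D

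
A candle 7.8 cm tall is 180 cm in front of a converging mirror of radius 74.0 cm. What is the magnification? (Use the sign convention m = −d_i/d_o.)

f = R/2 = 74.0/2 = 37.00 cm.
1/d_i = 1/f − 1/d_o = 1/(37.00) − 1/(180) = 0.02147, so d_i = 46.57 cm.
m = −d_i/d_o = −(46.57)/(180) = -0.259.
The image is real, inverted and reduced, in front of the mirror.

m = -0.259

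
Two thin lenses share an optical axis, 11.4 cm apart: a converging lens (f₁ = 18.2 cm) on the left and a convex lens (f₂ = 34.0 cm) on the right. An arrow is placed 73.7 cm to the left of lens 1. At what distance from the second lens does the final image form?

9.28 cm

Lens 1: 1/d_i1 = 1/f₁ − 1/d_o1 = 1/(18.2) − 1/(73.7) = 0.04138, so d_i1 = 24.17 cm.
The intermediate image is 24.17 cm to the right of lens 1, which lies 12.77 cm to the right of lens 2 — a virtual object — so d_o2 = −12.77 cm.
Lens 2: 1/d_i2 = 1/f₂ − 1/d_o2 = 1/(34.0) − 1/(-12.77) = 0.1077, so d_i2 = 9.28 cm.
The final image is real, 9.28 cm to the right of lens 2 (overall magnification ≈ -0.24).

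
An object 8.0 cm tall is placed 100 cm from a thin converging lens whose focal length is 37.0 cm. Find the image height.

1/d_i = 1/f − 1/d_o = 1/(37.00) − 1/(100) = 0.01703, so d_i = 58.73 cm.
m = −d_i/d_o = -0.5873.
|h_i| = |m|·h_o = 0.5873 × 8.0 = 4.70 cm. The image is real, inverted and reduced, on the far side of the lens.

4.70 cm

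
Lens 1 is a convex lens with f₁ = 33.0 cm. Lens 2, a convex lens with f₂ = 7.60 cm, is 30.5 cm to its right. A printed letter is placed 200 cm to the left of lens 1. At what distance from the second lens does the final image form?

4.12 cm

Lens 1: 1/d_i1 = 1/f₁ − 1/d_o1 = 1/(33.0) − 1/(200) = 0.02530, so d_i1 = 39.52 cm.
The intermediate image is 39.52 cm to the right of lens 1, which lies 9.020 cm to the right of lens 2 — a virtual object — so d_o2 = −9.020 cm.
Lens 2: 1/d_i2 = 1/f₂ − 1/d_o2 = 1/(7.60) − 1/(-9.020) = 0.2424, so d_i2 = 4.12 cm.
The final image is real, 4.12 cm to the right of lens 2 (overall magnification ≈ -0.090).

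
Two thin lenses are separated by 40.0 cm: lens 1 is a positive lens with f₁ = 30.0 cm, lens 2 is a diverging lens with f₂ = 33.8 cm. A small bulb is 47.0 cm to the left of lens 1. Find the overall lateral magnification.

Lens 1: 1/d_i1 = 1/(30.0) − 1/(47.0) = 0.01206, so d_i1 = 82.94 cm; m₁ = −d_i1/d_o1 = -1.765.
d_o2 = 40.0 − (82.94) = -42.94 cm (virtual object).
f₂ = −33.8 cm (diverging).
Lens 2: 1/d_i2 = 1/(-33.8) − 1/(-42.94) = -0.006297, so d_i2 = -158.8 cm; m₂ = −d_i2/d_o2 = -3.698.
m = m₁·m₂ = (-1.765)(-3.698) = +6.53.

m = +6.53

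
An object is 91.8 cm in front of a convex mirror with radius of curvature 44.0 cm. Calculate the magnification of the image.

m = +0.193

f = R/2 = 44.0/2 = 22.00 cm; for a convex mirror, f = -22.00 cm.
1/d_i = 1/f − 1/d_o = 1/(-22.00) − 1/(91.8) = -0.05635, so d_i = -17.75 cm.
m = −d_i/d_o = −(-17.75)/(91.8) = +0.193.
The image is virtual, upright and reduced, behind the mirror.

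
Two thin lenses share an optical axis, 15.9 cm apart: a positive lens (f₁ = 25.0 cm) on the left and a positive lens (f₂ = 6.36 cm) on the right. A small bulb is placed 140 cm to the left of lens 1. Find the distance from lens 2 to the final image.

4.42 cm

Lens 1: 1/d_i1 = 1/f₁ − 1/d_o1 = 1/(25.0) − 1/(140) = 0.03286, so d_i1 = 30.43 cm.
The intermediate image is 30.43 cm to the right of lens 1, which lies 14.53 cm to the right of lens 2 — a virtual object — so d_o2 = −14.53 cm.
Lens 2: 1/d_i2 = 1/f₂ − 1/d_o2 = 1/(6.36) − 1/(-14.53) = 0.2261, so d_i2 = 4.42 cm.
The final image is real, 4.42 cm to the right of lens 2 (overall magnification ≈ -0.066).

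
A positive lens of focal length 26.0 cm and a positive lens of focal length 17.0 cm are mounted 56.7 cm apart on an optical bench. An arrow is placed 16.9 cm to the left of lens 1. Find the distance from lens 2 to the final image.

20.3 cm

Lens 1: 1/d_i1 = 1/f₁ − 1/d_o1 = 1/(26.0) − 1/(16.9) = -0.02071, so d_i1 = -48.29 cm.
The intermediate image is 48.29 cm to the left of lens 1 (virtual), which is 56.7 − (-48.29) = 105.0 cm to the left of lens 2, so d_o2 = +105.0 cm.
Lens 2: 1/d_i2 = 1/f₂ − 1/d_o2 = 1/(17.0) − 1/(105.0) = 0.04930, so d_i2 = 20.3 cm.
The final image is real, 20.3 cm to the right of lens 2 (overall magnification ≈ -0.55).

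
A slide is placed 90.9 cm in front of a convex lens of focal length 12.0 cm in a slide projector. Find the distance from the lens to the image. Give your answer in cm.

Lens equation: 1/s_i = 1/f − 1/s_o = 1/(12.00) − 1/(90.9) = 0.08333 − 0.01100 = 0.07233, so s_i = 13.8 cm.
The image is real, inverted and reduced, on the far side of the lens.

13.8 cm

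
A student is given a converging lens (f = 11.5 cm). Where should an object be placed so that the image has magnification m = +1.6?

m = −d_i/d_o ⇒ d_i = −m·d_o.
1/f = 1/d_o + 1/d_i = 1/d_o − 1/(m·d_o) = (1 − 1/m)/d_o, so d_o = f(1 − 1/m) = (11.50)(1 − 1/(+1.6)) = 4.31 cm.

4.31 cm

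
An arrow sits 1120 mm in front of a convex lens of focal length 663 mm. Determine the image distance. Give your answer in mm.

1620 mm

Lens equation: 1/v = 1/f − 1/u = 1/(663.0) − 1/(1120) = 0.001508 − 0.0008929 = 0.0006154, so v = 1620 mm.
The image is real, inverted and enlarged, on the far side of the lens.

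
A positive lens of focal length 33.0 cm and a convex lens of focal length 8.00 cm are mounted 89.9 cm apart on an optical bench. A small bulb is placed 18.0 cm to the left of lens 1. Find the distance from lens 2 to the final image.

8.53 cm

Lens 1: 1/d_i1 = 1/f₁ − 1/d_o1 = 1/(33.0) − 1/(18.0) = -0.02525, so d_i1 = -39.60 cm.
The intermediate image is 39.60 cm to the left of lens 1 (virtual), which is 89.9 − (-39.60) = 129.5 cm to the left of lens 2, so d_o2 = +129.5 cm.
Lens 2: 1/d_i2 = 1/f₂ − 1/d_o2 = 1/(8.00) − 1/(129.5) = 0.1173, so d_i2 = 8.53 cm.
The final image is real, 8.53 cm to the right of lens 2 (overall magnification ≈ -0.14).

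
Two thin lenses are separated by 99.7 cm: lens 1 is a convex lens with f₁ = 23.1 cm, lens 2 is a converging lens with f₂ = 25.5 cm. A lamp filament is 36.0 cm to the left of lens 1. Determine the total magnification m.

Lens 1: 1/d_i1 = 1/(23.1) − 1/(36.0) = 0.01551, so d_i1 = 64.47 cm; m₁ = −d_i1/d_o1 = -1.791.
d_o2 = 99.7 − (64.47) = 35.23 cm.
Lens 2: 1/d_i2 = 1/(25.5) − 1/(35.23) = 0.01083, so d_i2 = 92.33 cm; m₂ = −d_i2/d_o2 = -2.621.
m = m₁·m₂ = (-1.791)(-2.621) = +4.69.

m = +4.69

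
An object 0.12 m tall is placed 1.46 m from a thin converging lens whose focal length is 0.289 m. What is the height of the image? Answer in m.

1/d_i = 1/f − 1/d_o = 1/(0.2890) − 1/(1.46) = 2.775, so d_i = 0.3603 m.
m = −d_i/d_o = -0.2468.
|h_i| = |m|·h_o = 0.2468 × 0.12 = 0.0296 m. The image is real, inverted and reduced, on the far side of the lens.

0.0296 m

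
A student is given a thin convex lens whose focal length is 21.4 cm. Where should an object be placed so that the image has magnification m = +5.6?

m = −d_i/d_o ⇒ d_i = −m·d_o.
1/f = 1/d_o + 1/d_i = 1/d_o − 1/(m·d_o) = (1 − 1/m)/d_o, so d_o = f(1 − 1/m) = (21.40)(1 − 1/(+5.6)) = 17.6 cm.

17.6 cm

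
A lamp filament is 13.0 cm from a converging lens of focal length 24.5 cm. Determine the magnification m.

1/d_i = 1/f − 1/d_o = 1/(24.50) − 1/(13.0) = -0.03611, so d_i = -27.70 cm.
m = −d_i/d_o = −(-27.70)/(13.0) = +2.13.
The image is virtual, upright and enlarged, on the same side as the object.

m = +2.13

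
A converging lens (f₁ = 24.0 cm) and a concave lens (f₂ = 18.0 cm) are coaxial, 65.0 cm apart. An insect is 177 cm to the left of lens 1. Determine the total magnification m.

m = -0.0511

Lens 1: 1/d_i1 = 1/(24.0) − 1/(177) = 0.03602, so d_i1 = 27.76 cm; m₁ = −d_i1/d_o1 = -0.1568.
d_o2 = 65.0 − (27.76) = 37.24 cm.
f₂ = −18.0 cm (diverging).
Lens 2: 1/d_i2 = 1/(-18.0) − 1/(37.24) = -0.08241, so d_i2 = -12.13 cm; m₂ = −d_i2/d_o2 = +0.3259.
m = m₁·m₂ = (-0.1568)(+0.3259) = -0.0511.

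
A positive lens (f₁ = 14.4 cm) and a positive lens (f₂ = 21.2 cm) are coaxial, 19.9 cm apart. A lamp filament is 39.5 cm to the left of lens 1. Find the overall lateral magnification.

m = -0.508

Lens 1: 1/d_i1 = 1/(14.4) − 1/(39.5) = 0.04413, so d_i1 = 22.66 cm; m₁ = −d_i1/d_o1 = -0.5737.
d_o2 = 19.9 − (22.66) = -2.760 cm (virtual object).
Lens 2: 1/d_i2 = 1/(21.2) − 1/(-2.760) = 0.4095, so d_i2 = 2.442 cm; m₂ = −d_i2/d_o2 = +0.8848.
m = m₁·m₂ = (-0.5737)(+0.8848) = -0.508.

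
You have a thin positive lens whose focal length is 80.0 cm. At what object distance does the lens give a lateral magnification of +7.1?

68.7 cm

m = −d_i/d_o ⇒ d_i = −m·d_o.
1/f = 1/d_o + 1/d_i = 1/d_o − 1/(m·d_o) = (1 − 1/m)/d_o, so d_o = f(1 − 1/m) = (80.00)(1 − 1/(+7.1)) = 68.7 cm.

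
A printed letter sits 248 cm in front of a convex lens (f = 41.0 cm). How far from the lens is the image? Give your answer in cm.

Thin-lens equation: 1/d_i = 1/f − 1/d_o = 1/(41.00) − 1/(248) = 0.02439 − 0.004032 = 0.02036, so d_i = 49.1 cm.
The image is real, inverted and reduced, on the far side of the lens.

49.1 cm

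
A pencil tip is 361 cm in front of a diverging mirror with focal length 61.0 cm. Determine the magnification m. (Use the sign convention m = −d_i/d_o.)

For a diverging mirror, f = -61.0 cm.
1/d_i = 1/f − 1/d_o = 1/(-61.00) − 1/(361) = -0.01916, so d_i = -52.18 cm.
m = −d_i/d_o = −(-52.18)/(361) = +0.145.
The image is virtual, upright and reduced, behind the mirror.

m = +0.145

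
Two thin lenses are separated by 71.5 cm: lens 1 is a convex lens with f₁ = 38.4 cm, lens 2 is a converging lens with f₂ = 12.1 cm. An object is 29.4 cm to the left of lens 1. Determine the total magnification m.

Lens 1: 1/d_i1 = 1/(38.4) − 1/(29.4) = -0.007972, so d_i1 = -125.4 cm; m₁ = −d_i1/d_o1 = +4.265.
d_o2 = 71.5 − (-125.4) = 196.9 cm.
Lens 2: 1/d_i2 = 1/(12.1) − 1/(196.9) = 0.07757, so d_i2 = 12.89 cm; m₂ = −d_i2/d_o2 = -0.06548.
m = m₁·m₂ = (+4.265)(-0.06548) = -0.279.

m = -0.279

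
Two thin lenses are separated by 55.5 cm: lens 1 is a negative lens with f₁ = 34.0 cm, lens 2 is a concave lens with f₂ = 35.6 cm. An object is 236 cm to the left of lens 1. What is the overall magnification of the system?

f₁ = −34.0 cm (diverging).
Lens 1: 1/d_i1 = 1/(-34.0) − 1/(236) = -0.03365, so d_i1 = -29.72 cm; m₁ = −d_i1/d_o1 = +0.1259.
d_o2 = 55.5 − (-29.72) = 85.22 cm.
f₂ = −35.6 cm (diverging).
Lens 2: 1/d_i2 = 1/(-35.6) − 1/(85.22) = -0.03982, so d_i2 = -25.11 cm; m₂ = −d_i2/d_o2 = +0.2947.
m = m₁·m₂ = (+0.1259)(+0.2947) = +0.0371.

m = +0.0371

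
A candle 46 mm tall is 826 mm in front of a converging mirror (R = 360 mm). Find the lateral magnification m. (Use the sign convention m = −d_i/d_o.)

m = -0.279

f = R/2 = 360/2 = 180.0 mm.
1/d_i = 1/f − 1/d_o = 1/(180.0) − 1/(826) = 0.004345, so d_i = 230.2 mm.
m = −d_i/d_o = −(230.2)/(826) = -0.279.
The image is real, inverted and reduced, in front of the mirror.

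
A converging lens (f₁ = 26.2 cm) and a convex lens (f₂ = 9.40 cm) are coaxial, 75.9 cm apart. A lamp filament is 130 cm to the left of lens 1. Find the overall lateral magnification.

Lens 1: 1/d_i1 = 1/(26.2) − 1/(130) = 0.03048, so d_i1 = 32.81 cm; m₁ = −d_i1/d_o1 = -0.2524.
d_o2 = 75.9 − (32.81) = 43.09 cm.
Lens 2: 1/d_i2 = 1/(9.40) − 1/(43.09) = 0.08318, so d_i2 = 12.02 cm; m₂ = −d_i2/d_o2 = -0.2790.
m = m₁·m₂ = (-0.2524)(-0.2790) = +0.0704.

m = +0.0704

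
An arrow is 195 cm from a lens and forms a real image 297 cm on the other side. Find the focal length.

f = 118 cm (converging)

Real image ⇒ d_i = +297 cm.
1/f = 1/d_o + 1/d_i = 1/(195) + 1/(297) = 0.008495, so f = 118 cm.
Since f is positive, the lens is converging.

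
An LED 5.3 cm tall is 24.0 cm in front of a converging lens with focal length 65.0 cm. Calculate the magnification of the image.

1/d_i = 1/f − 1/d_o = 1/(65.00) − 1/(24.0) = -0.02628, so d_i = -38.05 cm.
m = −d_i/d_o = −(-38.05)/(24.0) = +1.59.
The image is virtual, upright and enlarged, on the same side as the object.

m = +1.59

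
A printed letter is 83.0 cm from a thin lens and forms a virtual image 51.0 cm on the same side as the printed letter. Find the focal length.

Virtual image ⇒ d_i = −51.0 cm.
1/f = 1/d_o + 1/d_i = 1/(83.0) + 1/(-51.0) = -0.007560, so f = -132 cm.
Since f is negative, the thin lens is diverging.

f = -132 cm (diverging)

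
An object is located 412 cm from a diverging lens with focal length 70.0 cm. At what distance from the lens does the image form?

For a diverging lens, f = -70.0 cm.
Thin-lens equation: 1/q = 1/f − 1/p = 1/(-70.00) − 1/(412) = -0.01429 − 0.002427 = -0.01671, so q = -59.8 cm.
The image is virtual, upright and reduced, on the same side as the object.

59.8 cm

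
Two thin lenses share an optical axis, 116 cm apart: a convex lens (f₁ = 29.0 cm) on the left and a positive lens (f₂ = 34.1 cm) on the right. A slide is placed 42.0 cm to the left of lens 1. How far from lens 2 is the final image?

64.5 cm

Lens 1: 1/d_i1 = 1/f₁ − 1/d_o1 = 1/(29.0) − 1/(42.0) = 0.01067, so d_i1 = 93.69 cm.
The intermediate image is 93.69 cm to the right of lens 1, which is 116 − (93.69) = 22.31 cm to the left of lens 2, so d_o2 = +22.31 cm.
Lens 2: 1/d_i2 = 1/f₂ − 1/d_o2 = 1/(34.1) − 1/(22.31) = -0.01550, so d_i2 = -64.5 cm.
The final image is virtual, 64.5 cm to the left of lens 2 (overall magnification ≈ -6.5).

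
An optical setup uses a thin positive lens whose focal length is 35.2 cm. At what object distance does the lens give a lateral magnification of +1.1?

3.20 cm

m = −d_i/d_o ⇒ d_i = −m·d_o.
1/f = 1/d_o + 1/d_i = 1/d_o − 1/(m·d_o) = (1 − 1/m)/d_o, so d_o = f(1 − 1/m) = (35.20)(1 − 1/(+1.1)) = 3.20 cm.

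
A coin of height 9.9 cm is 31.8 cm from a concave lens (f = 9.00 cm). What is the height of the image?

For a concave lens, f = -9.00 cm.
1/d_i = 1/f − 1/d_o = 1/(-9.000) − 1/(31.8) = -0.1426, so d_i = -7.015 cm.
m = −d_i/d_o = +0.2206.
|h_i| = |m|·h_o = 0.2206 × 9.9 = 2.18 cm. The image is virtual, upright and reduced, on the same side as the object.

2.18 cm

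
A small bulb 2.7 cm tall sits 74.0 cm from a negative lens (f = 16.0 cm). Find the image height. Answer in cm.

0.480 cm

For a negative lens, f = -16.0 cm.
1/d_i = 1/f − 1/d_o = 1/(-16.00) − 1/(74.0) = -0.07601, so d_i = -13.16 cm.
m = −d_i/d_o = +0.1778.
|h_i| = |m|·h_o = 0.1778 × 2.7 = 0.480 cm. The image is virtual, upright and reduced, on the same side as the object.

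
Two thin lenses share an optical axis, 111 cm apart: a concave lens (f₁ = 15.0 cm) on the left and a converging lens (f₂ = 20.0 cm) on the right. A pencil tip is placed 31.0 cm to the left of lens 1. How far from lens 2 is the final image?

Lens 1 is diverging, so f₁ = −15.0 cm.
Lens 1: 1/d_i1 = 1/f₁ − 1/d_o1 = 1/(-15.0) − 1/(31.0) = -0.09892, so d_i1 = -10.11 cm.
The intermediate image is 10.11 cm to the left of lens 1 (virtual), which is 111 − (-10.11) = 121.1 cm to the left of lens 2, so d_o2 = +121.1 cm.
Lens 2: 1/d_i2 = 1/f₂ − 1/d_o2 = 1/(20.0) − 1/(121.1) = 0.04174, so d_i2 = 24.0 cm.
The final image is real, 24.0 cm to the right of lens 2 (overall magnification ≈ -0.065).

24.0 cm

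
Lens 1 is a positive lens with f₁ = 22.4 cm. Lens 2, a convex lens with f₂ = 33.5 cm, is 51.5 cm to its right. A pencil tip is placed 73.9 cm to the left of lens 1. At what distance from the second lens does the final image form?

Lens 1: 1/d_i1 = 1/f₁ − 1/d_o1 = 1/(22.4) − 1/(73.9) = 0.03111, so d_i1 = 32.14 cm.
The intermediate image is 32.14 cm to the right of lens 1, which is 51.5 − (32.14) = 19.36 cm to the left of lens 2, so d_o2 = +19.36 cm.
Lens 2: 1/d_i2 = 1/f₂ − 1/d_o2 = 1/(33.5) − 1/(19.36) = -0.02180, so d_i2 = -45.9 cm.
The final image is virtual, 45.9 cm to the left of lens 2 (overall magnification ≈ -1.0).

45.9 cm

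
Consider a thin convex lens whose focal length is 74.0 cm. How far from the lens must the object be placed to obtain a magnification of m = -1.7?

m = −d_i/d_o ⇒ d_i = −m·d_o.
1/f = 1/d_o + 1/d_i = 1/d_o − 1/(m·d_o) = (1 − 1/m)/d_o, so d_o = f(1 − 1/m) = (74.00)(1 − 1/(-1.7)) = 118 cm.

118 cm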